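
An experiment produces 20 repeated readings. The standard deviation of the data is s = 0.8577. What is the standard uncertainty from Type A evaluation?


u_A = s / sqrt(n)
u_A = 0.8577 / sqrt(20)
u_A = 0.8577 / 4.472136
u_A = 0.1918

0.1918


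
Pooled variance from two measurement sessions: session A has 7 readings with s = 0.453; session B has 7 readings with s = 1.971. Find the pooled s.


s_p = sqrt(((n1-1)*s1^2 + (n2-1)*s2^2) / (n1+n2-2))
numerator = (7-1)*0.453^2 + (7-1)*1.971^2 = 1.231254 + 23.309046 = 24.5403
denominator = 7 + 7 - 2 = 12
s_p^2 = 24.5403 / 12 = 2.045025
s_p = sqrt(2.045025) = 1.4300

1.4300


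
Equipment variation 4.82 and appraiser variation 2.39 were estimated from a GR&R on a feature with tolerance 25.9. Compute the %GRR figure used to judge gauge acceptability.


GRR = sqrt(EV^2 + AV^2) = sqrt(4.82^2 + 2.39^2) = 5.3800093
%GRR = GRR / tol * 100 = 5.3800093 / 25.9 * 100
%GRR = 20.7722

20.7722


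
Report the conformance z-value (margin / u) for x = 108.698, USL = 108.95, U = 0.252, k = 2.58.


u = U / k = 0.252 / 2.58 = 0.097674419
margin = |USL - x| = |108.95 - 108.698| = 0.252
z = margin / u = 0.252 / 0.097674419
z = 2.5800

2.5800


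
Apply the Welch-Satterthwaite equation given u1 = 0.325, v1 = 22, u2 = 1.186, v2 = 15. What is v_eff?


uc = sqrt(u1^2 + u2^2) = sqrt(0.325^2 + 1.186^2) = 1.229724
v_eff = uc^4 / (u1^4/v1 + u2^4/v2)
= 1.229724^4 / (0.325^4/22 + 1.186^4/15)
= 2.2868127 / 0.13240794
v_eff = 17.2710

17.2710


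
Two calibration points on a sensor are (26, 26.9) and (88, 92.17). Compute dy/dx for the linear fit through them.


slope = (y2 - y1) / (x2 - x1)
= (92.17 - 26.9) / (88 - 26)
= 65.2700 / 62
= 1.0527

1.0527


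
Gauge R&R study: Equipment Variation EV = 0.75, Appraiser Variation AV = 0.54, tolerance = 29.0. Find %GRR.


GRR = sqrt(EV^2 + AV^2) = sqrt(0.75^2 + 0.54^2) = 0.92417531
%GRR = GRR / tol * 100 = 0.92417531 / 29.0 * 100
%GRR = 3.1868

3.1868


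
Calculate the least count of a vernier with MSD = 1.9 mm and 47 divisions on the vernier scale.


LC = MSD / n_div
= 1.9 / 47
= 0.0404

0.0404


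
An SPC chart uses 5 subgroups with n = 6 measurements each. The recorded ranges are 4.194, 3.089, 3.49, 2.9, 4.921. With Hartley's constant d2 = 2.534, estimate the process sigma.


R_bar = (4.194 + 3.089 + 3.49 + 2.9 + 4.921) / 5
R_bar = 18.594 / 5 = 3.7188
sigma_hat = R_bar / d2 = 3.7188 / 2.534 = 1.4676

1.4676


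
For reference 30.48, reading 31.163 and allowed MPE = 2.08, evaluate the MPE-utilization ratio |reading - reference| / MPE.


e = indication - reference = 31.163 - 30.48 = 0.6830
|e| = 0.6830
ratio = |e| / MPE = 0.6830 / 2.08
ratio = 0.3284

0.3284


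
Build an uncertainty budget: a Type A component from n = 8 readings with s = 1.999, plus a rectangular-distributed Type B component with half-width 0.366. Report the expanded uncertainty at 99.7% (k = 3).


u_A = s / sqrt(n) = 1.999 / sqrt(8) = 0.70675323
u_B = half_width / sqrt(3) = 0.366 / sqrt(3) = 0.2113102
uc = sqrt(u_A^2 + u_B^2) = sqrt(0.70675323^2 + 0.2113102^2) = 0.73766668
U = k * uc = 3 * 0.73766668
U = 2.2130

2.2130


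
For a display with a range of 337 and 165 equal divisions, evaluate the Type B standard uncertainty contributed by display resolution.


resolution = range / divisions
resolution = 337 / 165 = 2.0424242
u_res = resolution / (2*sqrt(3))
u_res = 2.0424242 / 3.4641016
u_res = 0.5896

0.5896


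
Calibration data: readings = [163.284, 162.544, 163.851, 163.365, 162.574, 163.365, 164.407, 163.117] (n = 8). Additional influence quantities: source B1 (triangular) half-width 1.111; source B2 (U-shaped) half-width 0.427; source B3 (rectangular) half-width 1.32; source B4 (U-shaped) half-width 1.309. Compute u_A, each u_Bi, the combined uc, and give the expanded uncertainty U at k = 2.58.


mean = (163.284 + 162.544 + 163.851 + 163.365 + 162.574 + 163.365 + 164.407 + 163.117) / 8 = 163.313375
s = sqrt(sum((x - mean)^2)/(n-1)) = 0.61741696
u_A = s / sqrt(n) = 0.61741696 / sqrt(8) = 0.21828986
u_B1 = 1.111 / sqrt(6) = 0.45356385
u_B2 = 0.427 / sqrt(2) = 0.3019346
u_B3 = 1.32 / sqrt(3) = 0.76210236
u_B4 = 1.309 / sqrt(2) = 0.92560278
uc = sqrt(0.21828986^2 + 0.45356385^2 + 0.3019346^2 + 0.76210236^2 + 0.92560278^2) = 1.3349441
U = k * uc = 2.58 * 1.3349441
U = 3.4442

3.4442


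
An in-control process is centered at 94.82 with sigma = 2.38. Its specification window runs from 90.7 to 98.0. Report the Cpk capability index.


Cpu = (USL - mean) / (3*sigma) = (98.0 - 94.82) / (3*2.38) = 0.4454
Cpl = (mean - LSL) / (3*sigma) = (94.82 - 90.7) / (3*2.38) = 0.5770
Cpk = min(Cpu, Cpl) = 0.4454

0.4454


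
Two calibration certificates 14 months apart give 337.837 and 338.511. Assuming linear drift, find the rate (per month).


rate = (v2 - v1) / months
= (338.511 - 337.837) / 14
= 0.6740 / 14
= 0.0481

0.0481


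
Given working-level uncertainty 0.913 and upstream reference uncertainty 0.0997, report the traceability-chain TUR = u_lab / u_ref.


TUR = u_lab / u_ref
= 0.913 / 0.0997
= 9.1575

9.1575


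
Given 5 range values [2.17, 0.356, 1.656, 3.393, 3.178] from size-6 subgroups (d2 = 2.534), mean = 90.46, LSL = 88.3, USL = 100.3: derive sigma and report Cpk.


R_bar = (2.17 + 0.356 + 1.656 + 3.393 + 3.178) / 5 = 2.1506
sigma = R_bar / d2 = 2.1506 / 2.534 = 0.84869771
Cp = (USL - LSL)/(6*sigma) = (100.3 - 88.3)/(6*0.84869771) = 2.3566
Cpu = (100.3 - 90.46)/(3*0.84869771) = 3.8647
Cpl = (90.46 - 88.3)/(3*0.84869771) = 0.8484
Cpk = min(Cpu, Cpl) = 0.8484

0.8484


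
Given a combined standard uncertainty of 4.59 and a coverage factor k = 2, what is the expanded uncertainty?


U = k * uc
U = 2 * 4.59
U = 9.1800

9.1800


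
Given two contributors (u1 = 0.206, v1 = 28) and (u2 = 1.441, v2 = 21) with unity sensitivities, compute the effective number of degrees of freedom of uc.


uc = sqrt(u1^2 + u2^2) = sqrt(0.206^2 + 1.441^2) = 1.45565
v_eff = uc^4 / (u1^4/v1 + u2^4/v2)
= 1.45565^4 / (0.206^4/28 + 1.441^4/21)
= 4.4898089 / 0.20538685
v_eff = 21.8603

21.8603


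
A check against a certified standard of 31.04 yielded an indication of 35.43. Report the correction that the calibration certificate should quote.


Correction = standard - reading
= 31.04 - 35.43
= -4.3900

-4.3900


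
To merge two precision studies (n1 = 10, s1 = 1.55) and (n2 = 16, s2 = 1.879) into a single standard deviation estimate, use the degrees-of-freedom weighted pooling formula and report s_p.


s_p = sqrt(((n1-1)*s1^2 + (n2-1)*s2^2) / (n1+n2-2))
numerator = (10-1)*1.55^2 + (16-1)*1.879^2 = 21.6225 + 52.959615 = 74.582115
denominator = 10 + 16 - 2 = 24
s_p^2 = 74.582115 / 24 = 3.1075881
s_p = sqrt(3.1075881) = 1.7628

1.7628


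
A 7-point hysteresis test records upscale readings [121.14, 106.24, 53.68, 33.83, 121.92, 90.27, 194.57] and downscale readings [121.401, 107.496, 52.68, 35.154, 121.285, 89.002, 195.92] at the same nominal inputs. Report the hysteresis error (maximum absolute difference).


|121.14 - 121.401| = 0.2610
|106.24 - 107.496| = 1.2560
|53.68 - 52.68| = 1.0000
|33.83 - 35.154| = 1.3240
|121.92 - 121.285| = 0.6350
|90.27 - 89.002| = 1.2680
|194.57 - 195.92| = 1.3500
hysteresis = max(diffs) = 1.3500

1.3500


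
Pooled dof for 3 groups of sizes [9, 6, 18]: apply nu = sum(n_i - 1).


nu = sum_i (n_i - 1)
nu = ((9 - 1) + (6 - 1) + (18 - 1))
nu = 8 + 5 + 17
nu = 30

30


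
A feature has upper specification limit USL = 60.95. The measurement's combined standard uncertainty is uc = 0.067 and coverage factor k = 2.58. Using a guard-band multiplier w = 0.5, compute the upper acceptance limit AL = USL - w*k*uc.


U = k * uc = 2.58 * 0.067 = 0.17286
guard band g = w * U = 0.5 * 0.17286 = 0.08643
AL = USL - g = 60.95 - 0.08643
AL = 60.8636

60.8636


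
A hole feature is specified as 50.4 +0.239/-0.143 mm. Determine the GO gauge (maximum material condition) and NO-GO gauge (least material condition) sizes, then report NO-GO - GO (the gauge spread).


GO = nominal - lower_tol (smallest hole = maximum material condition)
GO = 50.4 - 0.143 = 50.257
NO-GO = nominal + upper_tol (largest hole = least material condition)
NO-GO = 50.4 + 0.239 = 50.639
spread = NO-GO - GO = 50.639 - 50.257 = 0.3820

0.3820


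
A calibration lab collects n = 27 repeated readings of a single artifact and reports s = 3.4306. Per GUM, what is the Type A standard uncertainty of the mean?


u_A = s / sqrt(n)
u_A = 3.4306 / sqrt(27)
u_A = 3.4306 / 5.1961524
u_A = 0.6602

0.6602


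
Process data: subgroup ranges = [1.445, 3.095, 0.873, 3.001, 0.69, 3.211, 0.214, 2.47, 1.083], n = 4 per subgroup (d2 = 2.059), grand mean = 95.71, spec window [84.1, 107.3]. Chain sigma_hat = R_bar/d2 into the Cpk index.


R_bar = (1.445 + 3.095 + 0.873 + 3.001 + 0.69 + 3.211 + 0.214 + 2.47 + 1.083) / 9 = 1.7868889
sigma = R_bar / d2 = 1.7868889 / 2.059 = 0.86784308
Cp = (USL - LSL)/(6*sigma) = (107.3 - 84.1)/(6*0.86784308) = 4.4555
Cpu = (107.3 - 95.71)/(3*0.86784308) = 4.4516
Cpl = (95.71 - 84.1)/(3*0.86784308) = 4.4593
Cpk = min(Cpu, Cpl) = 4.4516

4.4516


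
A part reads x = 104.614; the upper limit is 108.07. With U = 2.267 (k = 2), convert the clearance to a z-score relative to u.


u = U / k = 2.267 / 2 = 1.1335
margin = |USL - x| = |108.07 - 104.614| = 3.456
z = margin / u = 3.456 / 1.1335
z = 3.0490

3.0490


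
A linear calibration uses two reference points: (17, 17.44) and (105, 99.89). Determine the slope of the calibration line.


slope = (y2 - y1) / (x2 - x1)
= (99.89 - 17.44) / (105 - 17)
= 82.4500 / 88
= 0.9369

0.9369


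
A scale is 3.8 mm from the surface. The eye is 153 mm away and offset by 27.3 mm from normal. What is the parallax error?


error = h * offset / d
= 3.8 * 27.3 / 153
= 0.6780

0.6780


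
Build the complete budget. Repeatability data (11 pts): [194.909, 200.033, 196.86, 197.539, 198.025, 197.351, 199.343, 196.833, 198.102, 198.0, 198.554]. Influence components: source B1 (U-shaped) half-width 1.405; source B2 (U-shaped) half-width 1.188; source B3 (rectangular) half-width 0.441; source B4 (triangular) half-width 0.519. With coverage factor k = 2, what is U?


mean = (194.909 + 200.033 + 196.86 + 197.539 + 198.025 + 197.351 + 199.343 + 196.833 + 198.102 + 198.0 + 198.554) / 11 = 197.7771818
s = sqrt(sum((x - mean)^2)/(n-1)) = 1.3622793
u_A = s / sqrt(n) = 1.3622793 / sqrt(11) = 0.41074266
u_B1 = 1.405 / sqrt(2) = 0.99348503
u_B2 = 1.188 / sqrt(2) = 0.84004286
u_B3 = 0.441 / sqrt(3) = 0.25461147
u_B4 = 0.519 / sqrt(6) = 0.21188086
uc = sqrt(0.41074266^2 + 0.99348503^2 + 0.84004286^2 + 0.25461147^2 + 0.21188086^2) = 1.4039639
U = k * uc = 2 * 1.4039639
U = 2.8079

2.8079


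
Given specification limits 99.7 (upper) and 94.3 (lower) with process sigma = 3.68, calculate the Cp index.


Cp = (USL - LSL) / (6 * sigma)
= (99.7 - 94.3) / (6 * 3.68)
= 5.4000 / 22.0800
= 0.2446

0.2446


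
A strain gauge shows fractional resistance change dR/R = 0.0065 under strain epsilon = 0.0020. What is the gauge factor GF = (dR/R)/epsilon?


GF = (dR/R) / epsilon
= 0.0065 / 0.0020
= 3.2500

3.2500


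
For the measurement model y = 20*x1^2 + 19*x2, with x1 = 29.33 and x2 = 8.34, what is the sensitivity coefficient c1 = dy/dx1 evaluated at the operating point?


y = 20*x1^2 + 19*x2
dy/dx1 = 2*20*x1
Evaluate at x1 = 29.33: c1 = 40 * 29.33
c1 = 1173.2000

1173.2000


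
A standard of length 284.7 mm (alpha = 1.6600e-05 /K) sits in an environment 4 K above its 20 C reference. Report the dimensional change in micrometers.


dL = L * alpha * dT
= 284.7 * 1.6600e-05 * 4
= 0.0189041 mm
dL_um = 0.0189041 * 1000 = 18.9041 um

18.9041


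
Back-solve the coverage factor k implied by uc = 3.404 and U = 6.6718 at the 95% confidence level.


k = U / uc
k = 6.6718 / 3.404
k = 1.96

1.96


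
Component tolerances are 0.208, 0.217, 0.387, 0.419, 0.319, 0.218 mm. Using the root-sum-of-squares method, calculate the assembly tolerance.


RSS = sqrt(0.208^2 + 0.217^2 + 0.387^2 + 0.419^2 + 0.319^2 + 0.218^2)
= sqrt(0.564968)
= 0.7516

0.7516


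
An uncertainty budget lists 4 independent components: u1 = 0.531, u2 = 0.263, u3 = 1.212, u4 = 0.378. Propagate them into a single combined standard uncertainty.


uc = sqrt(0.531^2 + 0.263^2 + 1.212^2 + 0.378^2)
uc = sqrt(1.962958)
uc = 1.4011

1.4011


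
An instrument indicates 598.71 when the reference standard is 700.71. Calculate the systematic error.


Systematic error = measured - true
= 598.71 - 700.71
= -102.0000

-102.0000


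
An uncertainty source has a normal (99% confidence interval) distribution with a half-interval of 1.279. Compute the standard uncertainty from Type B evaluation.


u_B = half_width / 2.576
u_B = 1.279 / 2.576
u_B = 0.4965

0.4965


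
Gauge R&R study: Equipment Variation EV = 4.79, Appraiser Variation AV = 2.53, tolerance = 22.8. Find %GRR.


GRR = sqrt(EV^2 + AV^2) = sqrt(4.79^2 + 2.53^2) = 5.4171025
%GRR = GRR / tol * 100 = 5.4171025 / 22.8 * 100
%GRR = 23.7592

23.7592


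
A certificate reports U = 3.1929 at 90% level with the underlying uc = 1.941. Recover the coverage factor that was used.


k = U / uc
k = 3.1929 / 1.941
k = 1.645

1.645


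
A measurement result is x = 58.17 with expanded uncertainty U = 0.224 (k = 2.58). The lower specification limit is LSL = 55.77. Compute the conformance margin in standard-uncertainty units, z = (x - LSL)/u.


u = U / k = 0.224 / 2.58 = 0.086821705
margin = |LSL - x| = |55.77 - 58.17| = 2.4
z = margin / u = 2.4 / 0.086821705
z = 27.6429

27.6429


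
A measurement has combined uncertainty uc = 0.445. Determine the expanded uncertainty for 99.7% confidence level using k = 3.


U = k * uc
U = 3 * 0.445
U = 1.3350

1.3350


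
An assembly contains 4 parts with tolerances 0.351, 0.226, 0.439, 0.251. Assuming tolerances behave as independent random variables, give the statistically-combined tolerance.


RSS = sqrt(0.351^2 + 0.226^2 + 0.439^2 + 0.251^2)
= sqrt(0.429999)
= 0.6557

0.6557


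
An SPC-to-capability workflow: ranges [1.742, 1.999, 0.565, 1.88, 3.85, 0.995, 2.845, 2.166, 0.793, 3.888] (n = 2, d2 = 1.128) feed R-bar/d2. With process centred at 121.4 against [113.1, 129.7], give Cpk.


R_bar = (1.742 + 1.999 + 0.565 + 1.88 + 3.85 + 0.995 + 2.845 + 2.166 + 0.793 + 3.888) / 10 = 2.0723
sigma = R_bar / d2 = 2.0723 / 1.128 = 1.8371454
Cp = (USL - LSL)/(6*sigma) = (129.7 - 113.1)/(6*1.8371454) = 1.5060
Cpu = (129.7 - 121.4)/(3*1.8371454) = 1.5060
Cpl = (121.4 - 113.1)/(3*1.8371454) = 1.5060
Cpk = min(Cpu, Cpl) = 1.5060

1.5060


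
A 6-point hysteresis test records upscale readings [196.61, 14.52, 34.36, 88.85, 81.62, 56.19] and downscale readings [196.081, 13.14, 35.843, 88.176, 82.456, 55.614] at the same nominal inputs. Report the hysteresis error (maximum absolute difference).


|196.61 - 196.081| = 0.5290
|14.52 - 13.14| = 1.3800
|34.36 - 35.843| = 1.4830
|88.85 - 88.176| = 0.6740
|81.62 - 82.456| = 0.8360
|56.19 - 55.614| = 0.5760
hysteresis = max(diffs) = 1.4830

1.4830


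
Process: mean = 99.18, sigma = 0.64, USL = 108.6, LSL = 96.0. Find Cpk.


Cpu = (USL - mean) / (3*sigma) = (108.6 - 99.18) / (3*0.64) = 4.9062
Cpl = (mean - LSL) / (3*sigma) = (99.18 - 96.0) / (3*0.64) = 1.6563
Cpk = min(Cpu, Cpl) = 1.6563

1.6563


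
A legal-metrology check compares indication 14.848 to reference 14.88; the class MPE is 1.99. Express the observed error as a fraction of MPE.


e = indication - reference = 14.848 - 14.88 = -0.0320
|e| = 0.0320
ratio = |e| / MPE = 0.0320 / 1.99
ratio = 0.0161

0.0161


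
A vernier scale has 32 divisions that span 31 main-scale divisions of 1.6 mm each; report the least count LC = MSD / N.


LC = MSD / n_div
= 1.6 / 32
= 0.0500

0.0500


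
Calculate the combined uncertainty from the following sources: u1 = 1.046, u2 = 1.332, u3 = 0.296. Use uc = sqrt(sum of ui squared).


uc = sqrt(1.046^2 + 1.332^2 + 0.296^2)
uc = sqrt(2.955956)
uc = 1.7193

1.7193


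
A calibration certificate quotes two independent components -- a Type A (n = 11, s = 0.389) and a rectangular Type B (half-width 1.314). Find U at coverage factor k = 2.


u_A = s / sqrt(n) = 0.389 / sqrt(11) = 0.11728791
u_B = half_width / sqrt(3) = 1.314 / sqrt(3) = 0.75863825
uc = sqrt(u_A^2 + u_B^2) = sqrt(0.11728791^2 + 0.75863825^2) = 0.76765125
U = k * uc = 2 * 0.76765125
U = 1.5353

1.5353


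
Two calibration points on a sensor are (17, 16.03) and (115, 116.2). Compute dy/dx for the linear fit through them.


slope = (y2 - y1) / (x2 - x1)
= (116.2 - 16.03) / (115 - 17)
= 100.1700 / 98
= 1.0221

1.0221


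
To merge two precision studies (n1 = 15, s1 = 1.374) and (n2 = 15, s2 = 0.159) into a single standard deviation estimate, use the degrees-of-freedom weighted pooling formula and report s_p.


s_p = sqrt(((n1-1)*s1^2 + (n2-1)*s2^2) / (n1+n2-2))
numerator = (15-1)*1.374^2 + (15-1)*0.159^2 = 26.430264 + 0.353934 = 26.784198
denominator = 15 + 15 - 2 = 28
s_p^2 = 26.784198 / 28 = 0.9565785
s_p = sqrt(0.9565785) = 0.9780

0.9780


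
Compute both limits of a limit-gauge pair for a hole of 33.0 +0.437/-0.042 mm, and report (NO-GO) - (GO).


GO = nominal - lower_tol (smallest hole = maximum material condition)
GO = 33.0 - 0.042 = 32.958
NO-GO = nominal + upper_tol (largest hole = least material condition)
NO-GO = 33.0 + 0.437 = 33.437
spread = NO-GO - GO = 33.437 - 32.958 = 0.4790

0.4790


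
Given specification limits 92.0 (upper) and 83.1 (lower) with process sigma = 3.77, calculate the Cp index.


Cp = (USL - LSL) / (6 * sigma)
= (92.0 - 83.1) / (6 * 3.77)
= 8.9000 / 22.6200
= 0.3935

0.3935


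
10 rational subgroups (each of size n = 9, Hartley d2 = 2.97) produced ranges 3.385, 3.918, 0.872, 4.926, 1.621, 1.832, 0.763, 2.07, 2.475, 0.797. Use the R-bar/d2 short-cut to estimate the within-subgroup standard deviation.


R_bar = (3.385 + 3.918 + 0.872 + 4.926 + 1.621 + 1.832 + 0.763 + 2.07 + 2.475 + 0.797) / 10
R_bar = 22.659 / 10 = 2.2659
sigma_hat = R_bar / d2 = 2.2659 / 2.97 = 0.7629

0.7629


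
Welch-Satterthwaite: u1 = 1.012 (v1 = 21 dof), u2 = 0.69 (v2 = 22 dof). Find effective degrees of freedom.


uc = sqrt(u1^2 + u2^2) = sqrt(1.012^2 + 0.69^2) = 1.2248445
v_eff = uc^4 / (u1^4/v1 + u2^4/v2)
= 1.2248445^4 / (1.012^4/21 + 0.69^4/22)
= 2.2507322 / 0.060249472
v_eff = 37.3569

37.3569


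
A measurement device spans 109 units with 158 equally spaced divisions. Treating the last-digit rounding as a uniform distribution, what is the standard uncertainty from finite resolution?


resolution = range / divisions
resolution = 109 / 158 = 0.68987342
u_res = resolution / (2*sqrt(3))
u_res = 0.68987342 / 3.4641016
u_res = 0.1991

0.1991


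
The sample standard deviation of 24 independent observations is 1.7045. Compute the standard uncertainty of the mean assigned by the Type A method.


u_A = s / sqrt(n)
u_A = 1.7045 / sqrt(24)
u_A = 1.7045 / 4.8989795
u_A = 0.3479

0.3479


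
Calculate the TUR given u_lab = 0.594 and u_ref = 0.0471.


TUR = u_lab / u_ref
= 0.594 / 0.0471
= 12.6115

12.6115


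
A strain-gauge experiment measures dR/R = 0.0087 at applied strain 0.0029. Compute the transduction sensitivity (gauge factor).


GF = (dR/R) / epsilon
= 0.0087 / 0.0029
= 3.0000

3.0000


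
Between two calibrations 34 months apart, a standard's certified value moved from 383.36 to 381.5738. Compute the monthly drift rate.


rate = (v2 - v1) / months
= (381.5738 - 383.36) / 34
= -1.7862 / 34
= -0.0525

-0.0525


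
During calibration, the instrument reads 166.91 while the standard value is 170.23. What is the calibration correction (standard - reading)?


Correction = standard - reading
= 170.23 - 166.91
= 3.3200

3.3200


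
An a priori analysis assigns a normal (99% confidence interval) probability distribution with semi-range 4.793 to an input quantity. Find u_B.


u_B = half_width / 2.576
u_B = 4.793 / 2.576
u_B = 1.8606

1.8606


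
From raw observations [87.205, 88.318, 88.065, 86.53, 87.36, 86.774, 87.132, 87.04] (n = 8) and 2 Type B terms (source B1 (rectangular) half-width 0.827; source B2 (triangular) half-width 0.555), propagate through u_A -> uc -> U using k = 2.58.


mean = (87.205 + 88.318 + 88.065 + 86.53 + 87.36 + 86.774 + 87.132 + 87.04) / 8 = 87.303
s = sqrt(sum((x - mean)^2)/(n-1)) = 0.60939103
u_A = s / sqrt(n) = 0.60939103 / sqrt(8) = 0.21545226
u_B1 = 0.827 / sqrt(3) = 0.47746867
u_B2 = 0.555 / sqrt(6) = 0.2265778
uc = sqrt(0.21545226^2 + 0.47746867^2 + 0.2265778^2) = 0.57073068
U = k * uc = 2.58 * 0.57073068
U = 1.4725

1.4725


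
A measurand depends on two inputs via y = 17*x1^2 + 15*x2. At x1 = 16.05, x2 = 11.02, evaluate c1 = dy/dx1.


y = 17*x1^2 + 15*x2
dy/dx1 = 2*17*x1
Evaluate at x1 = 16.05: c1 = 34 * 16.05
c1 = 545.7000

545.7000


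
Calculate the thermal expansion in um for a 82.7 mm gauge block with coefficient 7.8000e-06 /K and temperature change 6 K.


dL = L * alpha * dT
= 82.7 * 7.8000e-06 * 6
= 0.0038704 mm
dL_um = 0.0038704 * 1000 = 3.8704 um

3.8704


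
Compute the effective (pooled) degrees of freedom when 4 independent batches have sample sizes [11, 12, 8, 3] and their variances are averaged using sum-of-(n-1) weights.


nu = sum_i (n_i - 1)
nu = ((11 - 1) + (12 - 1) + (8 - 1) + (3 - 1))
nu = 10 + 11 + 7 + 2
nu = 30

30


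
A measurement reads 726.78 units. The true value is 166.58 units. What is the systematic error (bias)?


Systematic error = measured - true
= 726.78 - 166.58
= 560.2000

560.2000


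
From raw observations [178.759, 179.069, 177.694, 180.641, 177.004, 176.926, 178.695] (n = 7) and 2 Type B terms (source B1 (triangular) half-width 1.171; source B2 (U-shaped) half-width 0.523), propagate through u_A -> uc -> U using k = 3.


mean = (178.759 + 179.069 + 177.694 + 180.641 + 177.004 + 176.926 + 178.695) / 7 = 178.3982857
s = sqrt(sum((x - mean)^2)/(n-1)) = 1.3105632
u_A = s / sqrt(n) = 1.3105632 / sqrt(7) = 0.49534633
u_B1 = 1.171 / sqrt(6) = 0.47805875
u_B2 = 0.523 / sqrt(2) = 0.36981685
uc = sqrt(0.49534633^2 + 0.47805875^2 + 0.36981685^2) = 0.78145547
U = k * uc = 3 * 0.78145547
U = 2.3444

2.3444


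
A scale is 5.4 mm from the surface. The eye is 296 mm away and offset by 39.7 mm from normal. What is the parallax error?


error = h * offset / d
= 5.4 * 39.7 / 296
= 0.7243

0.7243


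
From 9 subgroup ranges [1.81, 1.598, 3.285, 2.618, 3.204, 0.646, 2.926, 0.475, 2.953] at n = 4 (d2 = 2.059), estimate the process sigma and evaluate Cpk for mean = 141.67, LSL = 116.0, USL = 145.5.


R_bar = (1.81 + 1.598 + 3.285 + 2.618 + 3.204 + 0.646 + 2.926 + 0.475 + 2.953) / 9 = 2.1683333
sigma = R_bar / d2 = 2.1683333 / 2.059 = 1.0531002
Cp = (USL - LSL)/(6*sigma) = (145.5 - 116.0)/(6*1.0531002) = 4.6688
Cpu = (145.5 - 141.67)/(3*1.0531002) = 1.2123
Cpl = (141.67 - 116.0)/(3*1.0531002) = 8.1252
Cpk = min(Cpu, Cpl) = 1.2123

1.2123


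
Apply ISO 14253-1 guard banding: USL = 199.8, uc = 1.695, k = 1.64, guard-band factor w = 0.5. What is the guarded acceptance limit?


U = k * uc = 1.64 * 1.695 = 2.7798
guard band g = w * U = 0.5 * 2.7798 = 1.3899
AL = USL - g = 199.8 - 1.3899
AL = 198.4101

198.4101


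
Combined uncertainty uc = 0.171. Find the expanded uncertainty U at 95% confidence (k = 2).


U = k * uc
U = 2 * 0.171
U = 0.3420

0.3420


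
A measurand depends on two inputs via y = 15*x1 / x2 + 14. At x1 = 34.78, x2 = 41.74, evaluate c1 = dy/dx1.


y = 15*x1 / x2 + 14
dy/dx1 = 15/x2
Evaluate at x2 = 41.74: c1 = 15 / 41.74
c1 = 0.3594

0.3594


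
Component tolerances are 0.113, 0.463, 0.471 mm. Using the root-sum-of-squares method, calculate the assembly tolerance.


RSS = sqrt(0.113^2 + 0.463^2 + 0.471^2)
= sqrt(0.448979)
= 0.6701

0.6701


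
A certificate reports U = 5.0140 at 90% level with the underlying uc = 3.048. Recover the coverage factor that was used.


k = U / uc
k = 5.0140 / 3.048
k = 1.645

1.645


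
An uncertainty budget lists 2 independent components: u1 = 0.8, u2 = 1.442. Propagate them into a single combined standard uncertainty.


uc = sqrt(0.8^2 + 1.442^2)
uc = sqrt(2.719364)
uc = 1.6490

1.6490


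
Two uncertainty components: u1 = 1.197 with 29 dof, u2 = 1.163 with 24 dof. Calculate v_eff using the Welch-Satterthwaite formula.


uc = sqrt(u1^2 + u2^2) = sqrt(1.197^2 + 1.163^2) = 1.6689452
v_eff = uc^4 / (u1^4/v1 + u2^4/v2)
= 1.6689452^4 / (1.197^4/29 + 1.163^4/24)
= 7.7583311 / 0.14701788
v_eff = 52.7713

52.7713


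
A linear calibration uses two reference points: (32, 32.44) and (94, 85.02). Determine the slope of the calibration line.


slope = (y2 - y1) / (x2 - x1)
= (85.02 - 32.44) / (94 - 32)
= 52.5800 / 62
= 0.8481

0.8481


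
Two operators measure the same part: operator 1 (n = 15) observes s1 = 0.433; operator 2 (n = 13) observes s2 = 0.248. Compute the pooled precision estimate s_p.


s_p = sqrt(((n1-1)*s1^2 + (n2-1)*s2^2) / (n1+n2-2))
numerator = (15-1)*0.433^2 + (13-1)*0.248^2 = 2.624846 + 0.738048 = 3.362894
denominator = 15 + 13 - 2 = 26
s_p^2 = 3.362894 / 26 = 0.12934208
s_p = sqrt(0.12934208) = 0.3596

0.3596


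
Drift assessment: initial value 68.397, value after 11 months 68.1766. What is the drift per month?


rate = (v2 - v1) / months
= (68.1766 - 68.397) / 11
= -0.2204 / 11
= -0.0200

-0.0200


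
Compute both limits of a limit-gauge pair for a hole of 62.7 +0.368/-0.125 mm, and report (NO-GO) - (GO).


GO = nominal - lower_tol (smallest hole = maximum material condition)
GO = 62.7 - 0.125 = 62.575
NO-GO = nominal + upper_tol (largest hole = least material condition)
NO-GO = 62.7 + 0.368 = 63.068
spread = NO-GO - GO = 63.068 - 62.575 = 0.4930

0.4930


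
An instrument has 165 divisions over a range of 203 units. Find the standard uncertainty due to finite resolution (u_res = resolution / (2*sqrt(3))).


resolution = range / divisions
resolution = 203 / 165 = 1.230303
u_res = resolution / (2*sqrt(3))
u_res = 1.230303 / 3.4641016
u_res = 0.3552

0.3552


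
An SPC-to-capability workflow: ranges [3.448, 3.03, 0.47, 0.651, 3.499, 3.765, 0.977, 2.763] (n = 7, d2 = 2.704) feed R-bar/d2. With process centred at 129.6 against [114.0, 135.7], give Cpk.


R_bar = (3.448 + 3.03 + 0.47 + 0.651 + 3.499 + 3.765 + 0.977 + 2.763) / 8 = 2.325375
sigma = R_bar / d2 = 2.325375 / 2.704 = 0.85997596
Cp = (USL - LSL)/(6*sigma) = (135.7 - 114.0)/(6*0.85997596) = 4.2055
Cpu = (135.7 - 129.6)/(3*0.85997596) = 2.3644
Cpl = (129.6 - 114.0)/(3*0.85997596) = 6.0467
Cpk = min(Cpu, Cpl) = 2.3644

2.3644


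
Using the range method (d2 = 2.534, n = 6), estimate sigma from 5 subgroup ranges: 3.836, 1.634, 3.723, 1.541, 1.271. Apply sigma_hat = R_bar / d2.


R_bar = (3.836 + 1.634 + 3.723 + 1.541 + 1.271) / 5
R_bar = 12.005 / 5 = 2.401
sigma_hat = R_bar / d2 = 2.401 / 2.534 = 0.9475

0.9475


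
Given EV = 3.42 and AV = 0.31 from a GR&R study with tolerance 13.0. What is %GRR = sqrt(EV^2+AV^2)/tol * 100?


GRR = sqrt(EV^2 + AV^2) = sqrt(3.42^2 + 0.31^2) = 3.434021
%GRR = GRR / tol * 100 = 3.434021 / 13.0 * 100
%GRR = 26.4155

26.4155


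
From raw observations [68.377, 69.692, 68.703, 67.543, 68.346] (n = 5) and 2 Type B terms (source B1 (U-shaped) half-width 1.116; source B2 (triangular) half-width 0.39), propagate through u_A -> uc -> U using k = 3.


mean = (68.377 + 69.692 + 68.703 + 67.543 + 68.346) / 5 = 68.5322
s = sqrt(sum((x - mean)^2)/(n-1)) = 0.77646359
u_A = s / sqrt(n) = 0.77646359 / sqrt(5) = 0.34724507
u_B1 = 1.116 / sqrt(2) = 0.78913117
u_B2 = 0.39 / sqrt(6) = 0.15921683
uc = sqrt(0.34724507^2 + 0.78913117^2 + 0.15921683^2) = 0.87673094
U = k * uc = 3 * 0.87673094
U = 2.6302

2.6302


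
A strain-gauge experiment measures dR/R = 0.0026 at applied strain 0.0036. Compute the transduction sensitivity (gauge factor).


GF = (dR/R) / epsilon
= 0.0026 / 0.0036
= 0.7222

0.7222


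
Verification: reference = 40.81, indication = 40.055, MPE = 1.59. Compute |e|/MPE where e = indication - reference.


e = indication - reference = 40.055 - 40.81 = -0.7550
|e| = 0.7550
ratio = |e| / MPE = 0.7550 / 1.59
ratio = 0.4748

0.4748


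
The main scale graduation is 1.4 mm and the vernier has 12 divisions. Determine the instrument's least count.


LC = MSD / n_div
= 1.4 / 12
= 0.1167

0.1167


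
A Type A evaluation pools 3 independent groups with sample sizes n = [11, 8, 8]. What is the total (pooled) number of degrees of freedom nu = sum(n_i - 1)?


nu = sum_i (n_i - 1)
nu = ((11 - 1) + (8 - 1) + (8 - 1))
nu = 10 + 7 + 7
nu = 24

24


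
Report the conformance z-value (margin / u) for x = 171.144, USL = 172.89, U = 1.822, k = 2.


u = U / k = 1.822 / 2 = 0.911
margin = |USL - x| = |172.89 - 171.144| = 1.746
z = margin / u = 1.746 / 0.911
z = 1.9166

1.9166


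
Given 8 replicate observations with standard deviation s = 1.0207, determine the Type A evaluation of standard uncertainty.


u_A = s / sqrt(n)
u_A = 1.0207 / sqrt(8)
u_A = 1.0207 / 2.8284271
u_A = 0.3609

0.3609


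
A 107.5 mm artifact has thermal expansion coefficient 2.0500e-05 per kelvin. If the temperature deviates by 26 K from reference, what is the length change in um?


dL = L * alpha * dT
= 107.5 * 2.0500e-05 * 26
= 0.0572975 mm
dL_um = 0.0572975 * 1000 = 57.2975 um

57.2975


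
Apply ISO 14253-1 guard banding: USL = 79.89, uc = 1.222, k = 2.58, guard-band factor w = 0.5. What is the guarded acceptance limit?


U = k * uc = 2.58 * 1.222 = 3.15276
guard band g = w * U = 0.5 * 3.15276 = 1.57638
AL = USL - g = 79.89 - 1.57638
AL = 78.3136

78.3136


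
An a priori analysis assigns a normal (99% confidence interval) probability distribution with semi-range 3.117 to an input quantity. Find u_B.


u_B = half_width / 2.576
u_B = 3.117 / 2.576
u_B = 1.2100

1.2100


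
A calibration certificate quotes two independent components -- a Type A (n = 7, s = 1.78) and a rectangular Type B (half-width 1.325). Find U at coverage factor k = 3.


u_A = s / sqrt(n) = 1.78 / sqrt(7) = 0.67277676
u_B = half_width / sqrt(3) = 1.325 / sqrt(3) = 0.76498911
uc = sqrt(u_A^2 + u_B^2) = sqrt(0.67277676^2 + 0.76498911^2) = 1.0187428
U = k * uc = 3 * 1.0187428
U = 3.0562

3.0562


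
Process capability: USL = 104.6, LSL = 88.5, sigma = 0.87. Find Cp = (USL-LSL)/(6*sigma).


Cp = (USL - LSL) / (6 * sigma)
= (104.6 - 88.5) / (6 * 0.87)
= 16.1000 / 5.2200
= 3.0843

3.0843


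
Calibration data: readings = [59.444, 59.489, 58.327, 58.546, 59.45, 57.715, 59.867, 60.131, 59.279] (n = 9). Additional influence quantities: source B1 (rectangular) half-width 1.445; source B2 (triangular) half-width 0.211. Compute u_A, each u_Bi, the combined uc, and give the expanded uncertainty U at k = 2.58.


mean = (59.444 + 59.489 + 58.327 + 58.546 + 59.45 + 57.715 + 59.867 + 60.131 + 59.279) / 9 = 59.13866667
s = sqrt(sum((x - mean)^2)/(n-1)) = 0.78139795
u_A = s / sqrt(n) = 0.78139795 / sqrt(9) = 0.26046598
u_B1 = 1.445 / sqrt(3) = 0.83427114
u_B2 = 0.211 / sqrt(6) = 0.086140389
uc = sqrt(0.26046598^2 + 0.83427114^2 + 0.086140389^2) = 0.87822038
U = k * uc = 2.58 * 0.87822038
U = 2.2658

2.2658


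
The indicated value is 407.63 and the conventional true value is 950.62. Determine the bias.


Systematic error = measured - true
= 407.63 - 950.62
= -542.9900

-542.9900


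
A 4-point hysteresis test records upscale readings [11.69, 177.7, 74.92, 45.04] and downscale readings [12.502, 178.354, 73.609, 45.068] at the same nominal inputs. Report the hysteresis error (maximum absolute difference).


|11.69 - 12.502| = 0.8120
|177.7 - 178.354| = 0.6540
|74.92 - 73.609| = 1.3110
|45.04 - 45.068| = 0.0280
hysteresis = max(diffs) = 1.3110

1.3110


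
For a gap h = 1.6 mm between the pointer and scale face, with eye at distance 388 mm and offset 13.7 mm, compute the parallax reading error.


error = h * offset / d
= 1.6 * 13.7 / 388
= 0.0565

0.0565


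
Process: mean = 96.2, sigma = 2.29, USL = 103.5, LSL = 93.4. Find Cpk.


Cpu = (USL - mean) / (3*sigma) = (103.5 - 96.2) / (3*2.29) = 1.0626
Cpl = (mean - LSL) / (3*sigma) = (96.2 - 93.4) / (3*2.29) = 0.4076
Cpk = min(Cpu, Cpl) = 0.4076

0.4076


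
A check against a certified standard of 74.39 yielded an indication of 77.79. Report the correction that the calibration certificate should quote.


Correction = standard - reading
= 74.39 - 77.79
= -3.4000

-3.4000


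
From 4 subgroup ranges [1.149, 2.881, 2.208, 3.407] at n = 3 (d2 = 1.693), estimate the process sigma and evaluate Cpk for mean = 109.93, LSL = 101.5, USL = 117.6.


R_bar = (1.149 + 2.881 + 2.208 + 3.407) / 4 = 2.41125
sigma = R_bar / d2 = 2.41125 / 1.693 = 1.4242469
Cp = (USL - LSL)/(6*sigma) = (117.6 - 101.5)/(6*1.4242469) = 1.8840
Cpu = (117.6 - 109.93)/(3*1.4242469) = 1.7951
Cpl = (109.93 - 101.5)/(3*1.4242469) = 1.9730
Cpk = min(Cpu, Cpl) = 1.7951

1.7951


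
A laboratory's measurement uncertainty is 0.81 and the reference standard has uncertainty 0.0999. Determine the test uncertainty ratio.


TUR = u_lab / u_ref
= 0.81 / 0.0999
= 8.1081

8.1081


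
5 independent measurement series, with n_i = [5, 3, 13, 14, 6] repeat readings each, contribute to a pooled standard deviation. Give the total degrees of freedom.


nu = sum_i (n_i - 1)
nu = ((5 - 1) + (3 - 1) + (13 - 1) + (14 - 1) + (6 - 1))
nu = 4 + 2 + 12 + 13 + 5
nu = 36

36


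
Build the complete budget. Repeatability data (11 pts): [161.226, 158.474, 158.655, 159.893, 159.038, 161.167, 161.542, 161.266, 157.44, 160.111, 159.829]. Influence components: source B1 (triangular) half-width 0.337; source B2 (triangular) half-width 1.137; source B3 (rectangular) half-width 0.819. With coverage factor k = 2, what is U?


mean = (161.226 + 158.474 + 158.655 + 159.893 + 159.038 + 161.167 + 161.542 + 161.266 + 157.44 + 160.111 + 159.829) / 11 = 159.8764545
s = sqrt(sum((x - mean)^2)/(n-1)) = 1.3545236
u_A = s / sqrt(n) = 1.3545236 / sqrt(11) = 0.40840423
u_B1 = 0.337 / sqrt(6) = 0.13757967
u_B2 = 1.137 / sqrt(6) = 0.46417831
u_B3 = 0.819 / sqrt(3) = 0.47284987
uc = sqrt(0.40840423^2 + 0.13757967^2 + 0.46417831^2 + 0.47284987^2) = 0.79042437
U = k * uc = 2 * 0.79042437
U = 1.5808

1.5808


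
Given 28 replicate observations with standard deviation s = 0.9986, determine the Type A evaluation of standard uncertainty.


u_A = s / sqrt(n)
u_A = 0.9986 / sqrt(28)
u_A = 0.9986 / 5.2915026
u_A = 0.1887

0.1887


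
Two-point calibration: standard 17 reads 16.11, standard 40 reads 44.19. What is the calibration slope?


slope = (y2 - y1) / (x2 - x1)
= (44.19 - 16.11) / (40 - 17)
= 28.0800 / 23
= 1.2209

1.2209


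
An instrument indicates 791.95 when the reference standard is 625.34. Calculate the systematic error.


Systematic error = measured - true
= 791.95 - 625.34
= 166.6100

166.6100


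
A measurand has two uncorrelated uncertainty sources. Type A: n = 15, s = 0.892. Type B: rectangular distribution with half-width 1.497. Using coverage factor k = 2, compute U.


u_A = s / sqrt(n) = 0.892 / sqrt(15) = 0.23031341
u_B = half_width / sqrt(3) = 1.497 / sqrt(3) = 0.86429335
uc = sqrt(u_A^2 + u_B^2) = sqrt(0.23031341^2 + 0.86429335^2) = 0.89445361
U = k * uc = 2 * 0.89445361
U = 1.7889

1.7889


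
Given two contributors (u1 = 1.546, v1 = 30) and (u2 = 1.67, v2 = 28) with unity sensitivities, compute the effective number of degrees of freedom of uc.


uc = sqrt(u1^2 + u2^2) = sqrt(1.546^2 + 1.67^2) = 2.2757452
v_eff = uc^4 / (u1^4/v1 + u2^4/v2)
= 2.2757452^4 / (1.546^4/30 + 1.67^4/28)
= 26.822209 / 0.46820622
v_eff = 57.2872

57.2872


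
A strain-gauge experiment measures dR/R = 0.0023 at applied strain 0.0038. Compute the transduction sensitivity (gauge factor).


GF = (dR/R) / epsilon
= 0.0023 / 0.0038
= 0.6053

0.6053


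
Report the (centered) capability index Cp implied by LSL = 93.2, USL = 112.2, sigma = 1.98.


Cp = (USL - LSL) / (6 * sigma)
= (112.2 - 93.2) / (6 * 1.98)
= 19.0000 / 11.8800
= 1.5993

1.5993


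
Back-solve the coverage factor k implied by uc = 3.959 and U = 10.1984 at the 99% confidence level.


k = U / uc
k = 10.1984 / 3.959
k = 2.576

2.576


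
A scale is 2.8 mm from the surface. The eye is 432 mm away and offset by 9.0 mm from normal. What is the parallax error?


error = h * offset / d
= 2.8 * 9.0 / 432
= 0.0583

0.0583


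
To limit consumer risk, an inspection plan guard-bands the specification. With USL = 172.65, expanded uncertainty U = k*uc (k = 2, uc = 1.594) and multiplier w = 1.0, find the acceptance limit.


U = k * uc = 2 * 1.594 = 3.188
guard band g = w * U = 1.0 * 3.188 = 3.188
AL = USL - g = 172.65 - 3.188
AL = 169.4620

169.4620


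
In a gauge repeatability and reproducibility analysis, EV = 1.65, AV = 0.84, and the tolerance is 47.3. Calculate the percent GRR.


GRR = sqrt(EV^2 + AV^2) = sqrt(1.65^2 + 0.84^2) = 1.8515129
%GRR = GRR / tol * 100 = 1.8515129 / 47.3 * 100
%GRR = 3.9144

3.9144


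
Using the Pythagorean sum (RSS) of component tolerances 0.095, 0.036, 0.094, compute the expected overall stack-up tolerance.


RSS = sqrt(0.095^2 + 0.036^2 + 0.094^2)
= sqrt(0.019157)
= 0.1384

0.1384


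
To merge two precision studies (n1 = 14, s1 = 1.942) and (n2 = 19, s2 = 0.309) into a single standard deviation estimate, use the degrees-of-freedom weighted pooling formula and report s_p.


s_p = sqrt(((n1-1)*s1^2 + (n2-1)*s2^2) / (n1+n2-2))
numerator = (14-1)*1.942^2 + (19-1)*0.309^2 = 49.027732 + 1.718658 = 50.74639
denominator = 14 + 19 - 2 = 31
s_p^2 = 50.74639 / 31 = 1.6369803
s_p = sqrt(1.6369803) = 1.2794

1.2794


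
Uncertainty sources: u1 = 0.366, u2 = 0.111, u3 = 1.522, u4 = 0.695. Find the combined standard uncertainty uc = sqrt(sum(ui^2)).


uc = sqrt(0.366^2 + 0.111^2 + 1.522^2 + 0.695^2)
uc = sqrt(2.945786)
uc = 1.7163

1.7163


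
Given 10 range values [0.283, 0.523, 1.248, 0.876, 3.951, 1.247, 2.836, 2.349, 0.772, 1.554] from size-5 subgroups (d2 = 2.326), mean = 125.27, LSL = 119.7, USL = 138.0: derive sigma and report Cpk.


R_bar = (0.283 + 0.523 + 1.248 + 0.876 + 3.951 + 1.247 + 2.836 + 2.349 + 0.772 + 1.554) / 10 = 1.5639
sigma = R_bar / d2 = 1.5639 / 2.326 = 0.67235598
Cp = (USL - LSL)/(6*sigma) = (138.0 - 119.7)/(6*0.67235598) = 4.5363
Cpu = (138.0 - 125.27)/(3*0.67235598) = 6.3111
Cpl = (125.27 - 119.7)/(3*0.67235598) = 2.7614
Cpk = min(Cpu, Cpl) = 2.7614

2.7614


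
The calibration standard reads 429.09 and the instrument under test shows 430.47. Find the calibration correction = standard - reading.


Correction = standard - reading
= 429.09 - 430.47
= -1.3800

-1.3800


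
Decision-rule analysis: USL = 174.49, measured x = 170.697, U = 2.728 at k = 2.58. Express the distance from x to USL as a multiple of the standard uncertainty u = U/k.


u = U / k = 2.728 / 2.58 = 1.0573643
margin = |USL - x| = |174.49 - 170.697| = 3.793
z = margin / u = 3.793 / 1.0573643
z = 3.5872

3.5872


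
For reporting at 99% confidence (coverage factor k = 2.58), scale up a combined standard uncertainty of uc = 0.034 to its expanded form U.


U = k * uc
U = 2.58 * 0.034
U = 0.0877

0.0877


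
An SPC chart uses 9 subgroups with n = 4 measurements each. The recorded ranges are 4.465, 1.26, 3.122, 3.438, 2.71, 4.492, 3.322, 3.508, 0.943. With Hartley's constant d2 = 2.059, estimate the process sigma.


R_bar = (4.465 + 1.26 + 3.122 + 3.438 + 2.71 + 4.492 + 3.322 + 3.508 + 0.943) / 9
R_bar = 27.26 / 9 = 3.0288889
sigma_hat = R_bar / d2 = 3.0288889 / 2.059 = 1.4710

1.4710


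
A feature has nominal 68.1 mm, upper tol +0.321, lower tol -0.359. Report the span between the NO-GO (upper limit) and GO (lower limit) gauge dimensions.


GO = nominal - lower_tol (smallest hole = maximum material condition)
GO = 68.1 - 0.359 = 67.741
NO-GO = nominal + upper_tol (largest hole = least material condition)
NO-GO = 68.1 + 0.321 = 68.421
spread = NO-GO - GO = 68.421 - 67.741 = 0.6800

0.6800


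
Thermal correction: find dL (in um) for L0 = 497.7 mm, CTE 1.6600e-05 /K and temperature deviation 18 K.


dL = L * alpha * dT
= 497.7 * 1.6600e-05 * 18
= 0.1487128 mm
dL_um = 0.1487128 * 1000 = 148.7128 um

148.7128
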